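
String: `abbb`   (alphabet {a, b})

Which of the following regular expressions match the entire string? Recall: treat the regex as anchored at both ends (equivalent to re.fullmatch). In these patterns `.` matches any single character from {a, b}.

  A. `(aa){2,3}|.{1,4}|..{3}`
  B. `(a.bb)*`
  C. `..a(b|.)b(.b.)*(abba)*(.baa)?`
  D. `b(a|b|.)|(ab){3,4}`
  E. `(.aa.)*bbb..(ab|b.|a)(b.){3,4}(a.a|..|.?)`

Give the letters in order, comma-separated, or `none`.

A → match
B → match
C → no match
D → no match
E → no match

A, B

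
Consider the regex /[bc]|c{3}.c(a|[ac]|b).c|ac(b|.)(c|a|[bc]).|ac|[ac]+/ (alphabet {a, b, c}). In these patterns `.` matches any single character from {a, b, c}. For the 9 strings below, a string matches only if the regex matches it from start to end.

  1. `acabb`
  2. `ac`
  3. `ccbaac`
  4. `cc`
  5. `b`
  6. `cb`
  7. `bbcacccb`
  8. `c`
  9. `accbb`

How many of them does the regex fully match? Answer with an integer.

1 → match
2 → match
3 → no match
4 → match
5 → match
6 → no match
7 → no match
8 → match
9 → match
Total matched: 6

6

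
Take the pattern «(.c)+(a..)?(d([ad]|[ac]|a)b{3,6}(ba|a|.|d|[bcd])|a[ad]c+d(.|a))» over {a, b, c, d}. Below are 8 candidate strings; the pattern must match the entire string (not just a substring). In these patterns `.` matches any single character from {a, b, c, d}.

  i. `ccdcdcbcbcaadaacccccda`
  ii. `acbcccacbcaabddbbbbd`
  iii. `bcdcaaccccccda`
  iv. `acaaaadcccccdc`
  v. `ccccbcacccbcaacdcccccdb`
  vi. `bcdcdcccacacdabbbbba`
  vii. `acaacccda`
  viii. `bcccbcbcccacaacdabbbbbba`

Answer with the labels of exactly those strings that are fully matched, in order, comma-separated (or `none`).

i → match
ii → match
iii → match
iv → match
v → no match
vi → match
vii. `acaacccda` → match
viii → match

i, ii, iii, iv, vi, vii, viii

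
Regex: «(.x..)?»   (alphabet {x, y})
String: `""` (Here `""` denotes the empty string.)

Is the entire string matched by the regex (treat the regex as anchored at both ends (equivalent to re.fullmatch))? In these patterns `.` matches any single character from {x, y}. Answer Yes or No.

Yes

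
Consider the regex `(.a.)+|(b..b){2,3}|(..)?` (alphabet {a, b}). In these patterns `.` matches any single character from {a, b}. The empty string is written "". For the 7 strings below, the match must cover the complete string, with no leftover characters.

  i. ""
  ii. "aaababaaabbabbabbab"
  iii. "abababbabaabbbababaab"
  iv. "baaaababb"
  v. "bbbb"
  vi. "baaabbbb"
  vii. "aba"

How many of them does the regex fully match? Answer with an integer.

i → match
ii → no match
iii → no match
iv → no match
v → no match
vi → no match
vii → no match
Total matched: 1

1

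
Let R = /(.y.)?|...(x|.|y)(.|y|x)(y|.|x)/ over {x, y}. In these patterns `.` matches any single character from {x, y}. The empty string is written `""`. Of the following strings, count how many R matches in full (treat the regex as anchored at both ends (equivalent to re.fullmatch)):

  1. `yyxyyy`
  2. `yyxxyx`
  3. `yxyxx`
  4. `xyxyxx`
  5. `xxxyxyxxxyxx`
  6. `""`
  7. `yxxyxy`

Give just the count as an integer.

1 → match
2 → match
3 → no match
4 → match
5 → no match
6 → match
7 → match
Total matched: 5

5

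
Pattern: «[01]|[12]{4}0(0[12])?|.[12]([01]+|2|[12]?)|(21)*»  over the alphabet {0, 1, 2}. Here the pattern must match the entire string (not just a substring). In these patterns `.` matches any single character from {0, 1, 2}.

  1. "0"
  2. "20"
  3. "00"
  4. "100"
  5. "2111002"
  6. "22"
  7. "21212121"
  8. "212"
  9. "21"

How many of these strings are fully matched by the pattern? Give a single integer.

1 → match
2 → no match
3 → no match
4 → no match
5 → match
6 → match
7 → match
8 → match
9 → match
Total matched: 6

6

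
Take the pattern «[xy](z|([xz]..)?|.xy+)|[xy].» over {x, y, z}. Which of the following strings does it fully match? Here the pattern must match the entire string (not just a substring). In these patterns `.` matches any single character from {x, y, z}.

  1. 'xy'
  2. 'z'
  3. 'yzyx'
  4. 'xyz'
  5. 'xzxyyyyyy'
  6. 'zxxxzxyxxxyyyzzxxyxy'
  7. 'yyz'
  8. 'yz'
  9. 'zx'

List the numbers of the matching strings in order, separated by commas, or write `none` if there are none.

1 → match
2 → no match
3 → match
4 → no match
5 → match
6 → no match
7 → no match
8 → match
9 → no match

1, 3, 5, 8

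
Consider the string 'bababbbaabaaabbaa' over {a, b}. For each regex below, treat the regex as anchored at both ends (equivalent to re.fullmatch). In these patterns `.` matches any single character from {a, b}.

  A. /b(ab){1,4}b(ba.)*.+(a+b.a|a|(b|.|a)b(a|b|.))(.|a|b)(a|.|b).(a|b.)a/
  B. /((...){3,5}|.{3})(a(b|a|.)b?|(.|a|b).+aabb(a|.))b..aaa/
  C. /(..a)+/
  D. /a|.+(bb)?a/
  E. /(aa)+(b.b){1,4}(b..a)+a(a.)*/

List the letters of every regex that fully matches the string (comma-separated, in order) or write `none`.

A → match
B → no match — must end with 'aaa'
C → no match
D → match
E → no match — must start with 'aa'

A, D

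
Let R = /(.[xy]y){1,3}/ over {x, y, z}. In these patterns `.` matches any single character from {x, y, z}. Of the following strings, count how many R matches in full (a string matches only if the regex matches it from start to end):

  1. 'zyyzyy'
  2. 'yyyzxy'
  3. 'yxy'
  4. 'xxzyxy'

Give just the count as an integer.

3

1 → match
2 → match
3 → match
4 → no match
Total matched: 3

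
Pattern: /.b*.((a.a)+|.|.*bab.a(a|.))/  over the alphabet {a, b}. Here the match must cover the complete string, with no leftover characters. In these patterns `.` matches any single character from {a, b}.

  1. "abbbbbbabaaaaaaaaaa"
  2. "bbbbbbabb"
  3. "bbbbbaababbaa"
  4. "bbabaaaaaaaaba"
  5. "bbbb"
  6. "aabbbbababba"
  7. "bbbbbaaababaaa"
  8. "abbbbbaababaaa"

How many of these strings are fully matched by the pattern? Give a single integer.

6

1 → match
2 → no match
3 → match
4 → match
5 → match
6 → no match
7 → match
8 → match
Total matched: 6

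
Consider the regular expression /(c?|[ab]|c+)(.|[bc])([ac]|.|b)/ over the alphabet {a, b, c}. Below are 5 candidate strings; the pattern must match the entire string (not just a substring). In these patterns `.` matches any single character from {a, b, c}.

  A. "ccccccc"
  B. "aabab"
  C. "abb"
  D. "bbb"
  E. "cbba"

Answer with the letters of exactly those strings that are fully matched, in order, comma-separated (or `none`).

A, C, D

A. "ccccccc" → match
B. "aabab" → no match
C. "abb" → match
D. "bbb" → match
E. "cbba" → no match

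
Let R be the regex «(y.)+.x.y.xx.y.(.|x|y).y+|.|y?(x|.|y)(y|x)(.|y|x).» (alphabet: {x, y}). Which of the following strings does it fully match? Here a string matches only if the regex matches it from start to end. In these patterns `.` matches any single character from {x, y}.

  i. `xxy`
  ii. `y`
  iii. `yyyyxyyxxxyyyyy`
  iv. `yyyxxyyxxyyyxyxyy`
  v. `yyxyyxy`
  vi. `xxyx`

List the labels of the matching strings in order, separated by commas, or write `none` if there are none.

i → no match
ii → match
iii → no match
iv → no match
v → no match
vi → match

ii, vi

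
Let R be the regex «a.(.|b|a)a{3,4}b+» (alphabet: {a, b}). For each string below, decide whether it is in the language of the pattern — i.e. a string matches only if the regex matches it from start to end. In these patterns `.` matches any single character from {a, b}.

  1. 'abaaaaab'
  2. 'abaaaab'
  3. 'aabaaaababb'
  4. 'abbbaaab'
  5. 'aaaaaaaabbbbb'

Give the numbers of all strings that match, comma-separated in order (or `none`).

1 → match
2 → match
3 → no match
4 → no match
5 → no match

1, 2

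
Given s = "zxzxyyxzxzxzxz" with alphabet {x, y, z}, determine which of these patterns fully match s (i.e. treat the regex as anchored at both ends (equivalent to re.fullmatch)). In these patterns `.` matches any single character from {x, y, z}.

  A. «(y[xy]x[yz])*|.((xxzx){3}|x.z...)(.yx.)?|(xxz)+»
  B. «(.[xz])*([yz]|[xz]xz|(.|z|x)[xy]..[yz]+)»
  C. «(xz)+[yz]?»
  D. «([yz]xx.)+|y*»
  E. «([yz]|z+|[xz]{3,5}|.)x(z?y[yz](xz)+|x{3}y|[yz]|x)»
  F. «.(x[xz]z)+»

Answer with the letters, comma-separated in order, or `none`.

E

A → no match
B → no match
C → no match — must start with "xz"
D → no match
E → match
F → no match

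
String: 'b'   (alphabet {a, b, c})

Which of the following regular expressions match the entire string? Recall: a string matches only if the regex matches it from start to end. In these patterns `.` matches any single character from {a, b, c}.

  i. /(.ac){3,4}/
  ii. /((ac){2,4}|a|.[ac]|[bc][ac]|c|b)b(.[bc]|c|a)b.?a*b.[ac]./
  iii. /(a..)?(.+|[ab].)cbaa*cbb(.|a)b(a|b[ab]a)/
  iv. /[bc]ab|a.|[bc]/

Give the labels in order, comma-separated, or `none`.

i → no match — must end with 'ac'
ii → no match
iii → no match — must end with 'a'
iv → match

iv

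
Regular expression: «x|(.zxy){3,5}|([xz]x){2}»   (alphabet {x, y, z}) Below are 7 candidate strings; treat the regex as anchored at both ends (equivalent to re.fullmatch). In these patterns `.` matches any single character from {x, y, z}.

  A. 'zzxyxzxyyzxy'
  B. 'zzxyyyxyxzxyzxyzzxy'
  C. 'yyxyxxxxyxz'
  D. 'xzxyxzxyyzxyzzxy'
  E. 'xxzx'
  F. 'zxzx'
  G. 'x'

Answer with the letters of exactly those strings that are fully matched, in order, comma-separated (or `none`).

A, D, E, F, G

A → match
B → no match
C → no match
D → match
E → match
F → match
G → match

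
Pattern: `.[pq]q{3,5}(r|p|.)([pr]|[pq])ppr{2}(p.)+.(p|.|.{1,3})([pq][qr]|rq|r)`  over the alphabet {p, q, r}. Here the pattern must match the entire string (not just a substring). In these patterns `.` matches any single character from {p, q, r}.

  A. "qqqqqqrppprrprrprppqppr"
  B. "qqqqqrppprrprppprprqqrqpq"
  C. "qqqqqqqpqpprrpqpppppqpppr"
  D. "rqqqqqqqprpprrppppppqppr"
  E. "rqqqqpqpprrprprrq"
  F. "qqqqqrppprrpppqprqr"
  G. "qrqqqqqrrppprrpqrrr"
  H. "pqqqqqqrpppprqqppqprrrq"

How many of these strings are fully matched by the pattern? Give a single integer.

A → no match
B → match
C → match
D → no match
E → match
F → match
G → no match
H → no match
Total matched: 4

4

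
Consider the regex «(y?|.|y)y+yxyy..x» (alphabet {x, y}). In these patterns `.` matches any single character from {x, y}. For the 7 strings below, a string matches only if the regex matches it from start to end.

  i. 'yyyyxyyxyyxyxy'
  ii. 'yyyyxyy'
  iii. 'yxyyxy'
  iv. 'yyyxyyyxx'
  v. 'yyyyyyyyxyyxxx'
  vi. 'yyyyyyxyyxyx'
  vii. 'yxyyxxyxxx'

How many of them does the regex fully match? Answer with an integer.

i → no match — must end with 'x'
ii. 'yyyyxyy' → no match — must end with 'x'
iii. 'yxyyxy' → no match — must end with 'x'
iv. 'yyyxyyyxx' → match
v → match
vi. 'yyyyyyxyyxyx' → match
vii. 'yxyyxxyxxx' → no match
Total matched: 3

3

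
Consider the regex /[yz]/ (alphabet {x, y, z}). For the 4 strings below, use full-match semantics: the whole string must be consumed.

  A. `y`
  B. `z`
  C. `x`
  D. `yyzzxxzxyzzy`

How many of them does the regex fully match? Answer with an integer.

A → match
B → match
C → no match
D → no match
Total matched: 2

2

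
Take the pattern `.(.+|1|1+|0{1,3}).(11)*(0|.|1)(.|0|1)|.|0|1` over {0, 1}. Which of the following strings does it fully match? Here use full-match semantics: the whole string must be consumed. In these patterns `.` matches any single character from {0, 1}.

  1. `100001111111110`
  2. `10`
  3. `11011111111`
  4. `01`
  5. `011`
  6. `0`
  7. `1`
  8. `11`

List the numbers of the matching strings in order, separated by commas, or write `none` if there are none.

1, 3, 6, 7

1 → match
2 → no match
3 → match
4 → no match
5 → no match
6 → match
7 → match
8 → no match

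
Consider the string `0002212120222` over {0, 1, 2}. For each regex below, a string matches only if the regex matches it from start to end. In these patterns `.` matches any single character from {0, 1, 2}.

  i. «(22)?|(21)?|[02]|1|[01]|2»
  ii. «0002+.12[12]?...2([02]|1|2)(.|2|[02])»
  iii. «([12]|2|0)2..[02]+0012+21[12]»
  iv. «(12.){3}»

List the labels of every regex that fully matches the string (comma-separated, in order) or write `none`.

i → no match
ii → match
iii → no match
iv → no match — must start with `12`

ii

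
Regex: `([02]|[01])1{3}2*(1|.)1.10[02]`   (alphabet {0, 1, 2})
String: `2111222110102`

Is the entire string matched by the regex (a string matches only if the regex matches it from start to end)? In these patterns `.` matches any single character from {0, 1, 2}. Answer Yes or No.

Yes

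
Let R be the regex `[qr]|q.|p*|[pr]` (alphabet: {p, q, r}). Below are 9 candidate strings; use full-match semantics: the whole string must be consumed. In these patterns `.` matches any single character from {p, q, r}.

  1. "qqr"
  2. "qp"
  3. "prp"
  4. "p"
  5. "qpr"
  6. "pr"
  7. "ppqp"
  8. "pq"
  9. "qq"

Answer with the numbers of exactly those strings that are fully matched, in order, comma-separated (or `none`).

1 → no match
2 → match
3 → no match
4 → match
5 → no match
6 → no match
7 → no match
8 → no match
9 → match

2, 4, 9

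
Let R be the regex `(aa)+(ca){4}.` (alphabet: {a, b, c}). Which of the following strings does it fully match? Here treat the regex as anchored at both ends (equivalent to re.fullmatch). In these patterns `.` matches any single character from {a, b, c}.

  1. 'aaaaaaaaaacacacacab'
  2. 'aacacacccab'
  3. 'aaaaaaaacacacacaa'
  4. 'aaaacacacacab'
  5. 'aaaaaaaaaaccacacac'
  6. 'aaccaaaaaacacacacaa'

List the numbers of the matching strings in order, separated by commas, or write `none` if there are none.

1 → match
2 → no match
3 → match
4 → match
5 → no match
6 → no match

1, 3, 4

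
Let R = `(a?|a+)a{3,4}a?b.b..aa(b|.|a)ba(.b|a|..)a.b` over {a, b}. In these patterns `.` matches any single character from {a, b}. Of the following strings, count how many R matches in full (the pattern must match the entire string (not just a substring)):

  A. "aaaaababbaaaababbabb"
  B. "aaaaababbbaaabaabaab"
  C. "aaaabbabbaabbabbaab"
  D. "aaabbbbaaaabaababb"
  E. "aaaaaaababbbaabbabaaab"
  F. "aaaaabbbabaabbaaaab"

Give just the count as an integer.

A → match
B → match
C → no match
D → match
E → match
F → match
Total matched: 5

5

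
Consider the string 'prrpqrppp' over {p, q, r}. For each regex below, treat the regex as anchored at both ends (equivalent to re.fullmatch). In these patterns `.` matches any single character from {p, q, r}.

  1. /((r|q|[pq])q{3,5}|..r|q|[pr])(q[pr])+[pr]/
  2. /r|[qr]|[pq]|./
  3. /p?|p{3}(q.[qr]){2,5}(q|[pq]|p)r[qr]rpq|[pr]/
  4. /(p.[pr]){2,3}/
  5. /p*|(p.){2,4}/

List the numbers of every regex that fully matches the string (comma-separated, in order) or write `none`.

4

1 → no match
2 → no match
3 → no match
4 → match
5 → no match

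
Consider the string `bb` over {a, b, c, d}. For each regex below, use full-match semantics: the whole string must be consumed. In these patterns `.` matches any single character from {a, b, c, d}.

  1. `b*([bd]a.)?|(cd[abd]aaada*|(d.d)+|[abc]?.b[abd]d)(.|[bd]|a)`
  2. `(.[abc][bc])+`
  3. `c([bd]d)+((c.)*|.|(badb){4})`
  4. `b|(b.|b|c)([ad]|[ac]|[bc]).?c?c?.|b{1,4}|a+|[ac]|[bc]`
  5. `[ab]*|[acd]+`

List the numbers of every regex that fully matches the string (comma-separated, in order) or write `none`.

1, 4, 5

1 → match
2 → no match
3 → no match — must start with `c`
4 → match
5 → match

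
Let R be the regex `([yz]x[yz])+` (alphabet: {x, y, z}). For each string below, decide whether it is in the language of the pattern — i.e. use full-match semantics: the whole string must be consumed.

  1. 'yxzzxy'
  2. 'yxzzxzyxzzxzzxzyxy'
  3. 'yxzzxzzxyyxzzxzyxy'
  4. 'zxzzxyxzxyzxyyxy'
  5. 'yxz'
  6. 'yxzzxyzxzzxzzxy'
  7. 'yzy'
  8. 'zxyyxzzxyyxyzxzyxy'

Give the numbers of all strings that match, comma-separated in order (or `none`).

1, 2, 3, 5, 6, 8

1 → match
2 → match
3 → match
4 → no match
5 → match
6 → match
7 → no match
8 → match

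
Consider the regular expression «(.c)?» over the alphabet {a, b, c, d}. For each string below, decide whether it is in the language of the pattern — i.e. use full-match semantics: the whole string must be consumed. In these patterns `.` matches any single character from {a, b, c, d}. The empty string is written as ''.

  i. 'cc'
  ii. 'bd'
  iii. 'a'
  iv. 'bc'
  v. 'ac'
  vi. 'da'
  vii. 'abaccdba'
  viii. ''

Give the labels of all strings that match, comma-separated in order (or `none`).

i. 'cc' → match
ii. 'bd' → no match
iii. 'a' → no match
iv. 'bc' → match
v. 'ac' → match
vi. 'da' → no match
vii. 'abaccdba' → no match
viii. '' → match

i, iv, v, viii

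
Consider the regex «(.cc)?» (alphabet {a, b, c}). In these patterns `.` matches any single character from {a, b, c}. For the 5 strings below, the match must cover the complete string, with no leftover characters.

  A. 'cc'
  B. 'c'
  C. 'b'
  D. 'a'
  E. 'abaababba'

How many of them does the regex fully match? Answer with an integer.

A → no match
B → no match
C → no match
D → no match
E → no match
Total matched: 0

0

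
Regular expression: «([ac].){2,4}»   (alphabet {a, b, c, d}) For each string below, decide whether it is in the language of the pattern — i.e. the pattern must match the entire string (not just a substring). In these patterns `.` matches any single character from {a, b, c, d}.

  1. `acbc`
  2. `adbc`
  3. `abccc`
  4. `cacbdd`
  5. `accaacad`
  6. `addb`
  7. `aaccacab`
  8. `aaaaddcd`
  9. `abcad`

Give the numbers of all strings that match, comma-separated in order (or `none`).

1 → no match
2 → no match
3 → no match
4 → no match
5 → match
6 → no match
7 → match
8 → no match
9 → no match

5, 7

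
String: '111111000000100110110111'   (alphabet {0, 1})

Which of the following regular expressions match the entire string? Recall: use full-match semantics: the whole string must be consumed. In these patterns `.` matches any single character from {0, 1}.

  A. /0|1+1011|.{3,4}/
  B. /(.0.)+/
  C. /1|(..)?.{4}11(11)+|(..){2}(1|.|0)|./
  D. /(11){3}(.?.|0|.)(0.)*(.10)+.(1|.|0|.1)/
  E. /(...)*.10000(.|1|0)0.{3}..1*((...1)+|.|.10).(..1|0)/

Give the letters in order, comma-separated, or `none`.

A → no match
B → no match
C → no match
D → match
E → no match

D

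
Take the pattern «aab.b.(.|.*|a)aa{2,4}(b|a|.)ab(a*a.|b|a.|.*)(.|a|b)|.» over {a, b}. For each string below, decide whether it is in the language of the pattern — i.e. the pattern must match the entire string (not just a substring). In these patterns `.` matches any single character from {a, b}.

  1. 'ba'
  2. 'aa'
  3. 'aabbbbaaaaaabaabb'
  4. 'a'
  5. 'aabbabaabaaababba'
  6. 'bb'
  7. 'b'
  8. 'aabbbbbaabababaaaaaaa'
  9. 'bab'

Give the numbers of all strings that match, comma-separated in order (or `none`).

3, 4, 7

1. 'ba' → no match
2. 'aa' → no match
3 → match
4. 'a' → match
5 → no match
6. 'bb' → no match
7. 'b' → match
8 → no match
9. 'bab' → no match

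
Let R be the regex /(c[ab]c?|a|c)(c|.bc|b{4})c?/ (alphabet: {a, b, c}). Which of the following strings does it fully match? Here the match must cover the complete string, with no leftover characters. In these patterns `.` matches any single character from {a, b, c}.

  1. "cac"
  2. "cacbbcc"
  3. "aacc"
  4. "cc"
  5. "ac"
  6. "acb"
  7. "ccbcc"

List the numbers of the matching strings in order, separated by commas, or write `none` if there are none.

1, 2, 4, 5, 7

1 → match
2 → match
3 → no match
4 → match
5 → match
6 → no match
7 → match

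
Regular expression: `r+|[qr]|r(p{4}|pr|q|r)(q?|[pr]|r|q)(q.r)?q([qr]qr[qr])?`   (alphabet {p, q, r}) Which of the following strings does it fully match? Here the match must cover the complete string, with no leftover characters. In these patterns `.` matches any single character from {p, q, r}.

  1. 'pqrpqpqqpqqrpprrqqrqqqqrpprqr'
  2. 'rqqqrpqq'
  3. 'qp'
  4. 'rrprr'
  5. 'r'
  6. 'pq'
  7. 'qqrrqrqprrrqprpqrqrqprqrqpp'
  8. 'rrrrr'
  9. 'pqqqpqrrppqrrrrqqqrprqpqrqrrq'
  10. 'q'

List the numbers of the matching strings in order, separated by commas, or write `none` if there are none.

1 → no match
2 → no match
3 → no match
4 → no match
5 → match
6 → no match
7 → no match
8 → match
9 → no match
10 → match

5, 8, 10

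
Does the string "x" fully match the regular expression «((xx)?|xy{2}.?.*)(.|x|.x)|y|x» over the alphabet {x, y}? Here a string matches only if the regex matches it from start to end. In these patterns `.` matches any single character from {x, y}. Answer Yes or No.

Yes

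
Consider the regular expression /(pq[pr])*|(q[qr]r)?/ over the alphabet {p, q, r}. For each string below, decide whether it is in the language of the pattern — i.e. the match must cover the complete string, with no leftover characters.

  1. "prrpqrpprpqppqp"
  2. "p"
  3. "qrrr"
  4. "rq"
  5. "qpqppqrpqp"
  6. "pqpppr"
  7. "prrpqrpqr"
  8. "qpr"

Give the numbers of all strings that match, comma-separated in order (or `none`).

1 → no match
2 → no match
3 → no match
4 → no match
5 → no match
6 → no match
7 → no match
8 → no match

none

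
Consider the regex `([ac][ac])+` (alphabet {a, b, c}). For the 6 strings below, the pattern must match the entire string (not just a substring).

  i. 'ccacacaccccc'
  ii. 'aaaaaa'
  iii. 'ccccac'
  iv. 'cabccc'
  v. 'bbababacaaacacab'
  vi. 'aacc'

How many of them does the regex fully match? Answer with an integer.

i → match
ii → match
iii → match
iv → no match
v → no match
vi → match
Total matched: 4

4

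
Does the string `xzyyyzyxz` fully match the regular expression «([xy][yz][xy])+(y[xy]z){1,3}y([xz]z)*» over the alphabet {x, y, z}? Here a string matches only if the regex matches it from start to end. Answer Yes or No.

Yes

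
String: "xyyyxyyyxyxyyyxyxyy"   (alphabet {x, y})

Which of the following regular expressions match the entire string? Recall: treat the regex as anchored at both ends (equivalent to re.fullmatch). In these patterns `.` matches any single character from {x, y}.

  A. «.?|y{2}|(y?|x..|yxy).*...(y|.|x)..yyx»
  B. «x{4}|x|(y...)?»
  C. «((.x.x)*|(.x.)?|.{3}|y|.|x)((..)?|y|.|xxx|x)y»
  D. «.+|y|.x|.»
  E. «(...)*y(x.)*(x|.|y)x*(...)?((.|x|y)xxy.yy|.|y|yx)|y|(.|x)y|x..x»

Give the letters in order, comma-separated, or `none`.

D, E

A → no match
B → no match
C → no match
D → match
E → match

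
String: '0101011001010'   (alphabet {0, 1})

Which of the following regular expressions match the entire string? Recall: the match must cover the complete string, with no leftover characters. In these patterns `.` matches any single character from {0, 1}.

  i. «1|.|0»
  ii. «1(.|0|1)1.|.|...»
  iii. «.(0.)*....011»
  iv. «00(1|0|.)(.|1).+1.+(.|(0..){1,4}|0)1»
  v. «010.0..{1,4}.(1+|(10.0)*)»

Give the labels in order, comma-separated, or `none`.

v

i → no match
ii → no match
iii → no match — must end with '011'
iv → no match — must start with '00'
v → match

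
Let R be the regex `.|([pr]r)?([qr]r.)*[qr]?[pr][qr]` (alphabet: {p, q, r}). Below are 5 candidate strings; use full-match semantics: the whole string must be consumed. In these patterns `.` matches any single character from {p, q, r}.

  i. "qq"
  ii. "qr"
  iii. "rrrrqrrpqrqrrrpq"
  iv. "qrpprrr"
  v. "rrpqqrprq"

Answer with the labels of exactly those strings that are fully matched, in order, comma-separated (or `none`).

i → no match
ii → no match
iii → match
iv → no match
v → no match

iii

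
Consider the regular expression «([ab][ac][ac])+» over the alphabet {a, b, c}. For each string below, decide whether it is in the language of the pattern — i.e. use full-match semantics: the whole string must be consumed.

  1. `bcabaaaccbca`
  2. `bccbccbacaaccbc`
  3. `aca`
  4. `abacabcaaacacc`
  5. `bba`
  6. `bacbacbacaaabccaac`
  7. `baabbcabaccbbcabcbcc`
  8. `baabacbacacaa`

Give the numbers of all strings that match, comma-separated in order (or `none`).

1, 3, 6

1 → match
2 → no match
3 → match
4 → no match
5 → no match
6 → match
7 → no match
8 → no match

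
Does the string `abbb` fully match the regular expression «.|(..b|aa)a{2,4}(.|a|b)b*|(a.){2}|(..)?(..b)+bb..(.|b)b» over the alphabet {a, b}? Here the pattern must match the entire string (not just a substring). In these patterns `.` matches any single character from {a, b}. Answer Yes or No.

No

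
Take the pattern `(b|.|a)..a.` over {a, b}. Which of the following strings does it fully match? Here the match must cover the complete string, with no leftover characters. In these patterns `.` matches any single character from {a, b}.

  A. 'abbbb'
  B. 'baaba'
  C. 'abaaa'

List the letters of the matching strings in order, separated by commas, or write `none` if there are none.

C

A → no match
B → no match
C → match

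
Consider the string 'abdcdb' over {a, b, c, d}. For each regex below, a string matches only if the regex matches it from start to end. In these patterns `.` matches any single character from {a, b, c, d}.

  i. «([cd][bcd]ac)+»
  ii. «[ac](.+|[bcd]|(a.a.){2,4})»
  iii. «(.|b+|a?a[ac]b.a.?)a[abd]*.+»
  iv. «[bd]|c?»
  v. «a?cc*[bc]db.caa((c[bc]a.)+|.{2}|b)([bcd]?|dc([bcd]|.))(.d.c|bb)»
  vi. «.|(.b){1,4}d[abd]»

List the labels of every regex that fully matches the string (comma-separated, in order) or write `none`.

ii

i → no match — must end with 'ac'
ii → match
iii → no match
iv → no match
v → no match
vi → no match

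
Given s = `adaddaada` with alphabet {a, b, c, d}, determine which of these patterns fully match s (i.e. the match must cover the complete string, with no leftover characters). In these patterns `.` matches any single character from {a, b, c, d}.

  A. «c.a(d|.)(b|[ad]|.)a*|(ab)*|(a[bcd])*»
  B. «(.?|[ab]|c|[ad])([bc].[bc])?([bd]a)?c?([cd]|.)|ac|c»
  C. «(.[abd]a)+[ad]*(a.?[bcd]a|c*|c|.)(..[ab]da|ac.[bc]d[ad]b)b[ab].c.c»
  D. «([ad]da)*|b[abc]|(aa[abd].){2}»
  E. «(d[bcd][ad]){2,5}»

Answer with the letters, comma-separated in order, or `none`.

A → no match
B → no match
C → no match — must end with `c`
D → match
E → no match — must start with `d`

D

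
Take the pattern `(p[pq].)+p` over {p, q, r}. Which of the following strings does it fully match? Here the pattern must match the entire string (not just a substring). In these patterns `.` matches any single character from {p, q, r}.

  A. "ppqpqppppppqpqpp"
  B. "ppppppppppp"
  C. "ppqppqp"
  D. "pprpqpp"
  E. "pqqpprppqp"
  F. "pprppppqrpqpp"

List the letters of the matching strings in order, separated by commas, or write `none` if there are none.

A → match
B → no match
C → match
D → match
E → match
F → match

A, C, D, E, F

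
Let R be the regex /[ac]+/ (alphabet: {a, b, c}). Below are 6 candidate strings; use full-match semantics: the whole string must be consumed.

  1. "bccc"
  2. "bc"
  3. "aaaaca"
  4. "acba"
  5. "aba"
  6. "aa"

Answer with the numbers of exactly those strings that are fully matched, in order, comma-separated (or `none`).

1 → no match
2 → no match
3 → match
4 → no match
5 → no match
6 → match

3, 6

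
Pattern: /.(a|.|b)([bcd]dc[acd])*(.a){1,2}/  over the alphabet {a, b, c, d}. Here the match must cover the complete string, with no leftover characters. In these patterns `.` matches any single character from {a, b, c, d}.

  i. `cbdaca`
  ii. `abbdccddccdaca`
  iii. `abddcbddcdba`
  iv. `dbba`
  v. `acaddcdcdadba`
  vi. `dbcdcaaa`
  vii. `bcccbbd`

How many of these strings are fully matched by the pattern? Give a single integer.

i → match
ii → match
iii → no match
iv → match
v → no match
vi → match
vii → no match — must end with `a`
Total matched: 4

4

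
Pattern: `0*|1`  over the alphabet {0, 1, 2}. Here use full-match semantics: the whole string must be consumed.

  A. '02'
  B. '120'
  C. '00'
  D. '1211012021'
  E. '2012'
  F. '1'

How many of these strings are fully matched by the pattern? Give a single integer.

A. '02' → no match
B. '120' → no match
C. '00' → match
D. '1211012021' → no match
E. '2012' → no match
F. '1' → match
Total matched: 2

2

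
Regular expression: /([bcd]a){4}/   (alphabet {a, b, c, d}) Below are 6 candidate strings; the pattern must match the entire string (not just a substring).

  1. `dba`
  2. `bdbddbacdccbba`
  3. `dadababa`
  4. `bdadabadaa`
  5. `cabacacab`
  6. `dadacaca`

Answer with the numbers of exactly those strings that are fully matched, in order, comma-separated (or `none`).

3, 6

1 → no match
2 → no match
3 → match
4 → no match
5 → no match — must end with `a`
6 → match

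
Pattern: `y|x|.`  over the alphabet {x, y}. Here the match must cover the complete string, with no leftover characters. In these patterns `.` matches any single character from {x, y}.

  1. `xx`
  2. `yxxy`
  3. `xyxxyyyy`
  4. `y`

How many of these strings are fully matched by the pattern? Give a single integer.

1

1 → no match
2 → no match
3 → no match
4 → match
Total matched: 1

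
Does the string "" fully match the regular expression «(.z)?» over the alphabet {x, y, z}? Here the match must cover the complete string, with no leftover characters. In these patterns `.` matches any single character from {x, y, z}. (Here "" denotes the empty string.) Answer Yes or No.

Yes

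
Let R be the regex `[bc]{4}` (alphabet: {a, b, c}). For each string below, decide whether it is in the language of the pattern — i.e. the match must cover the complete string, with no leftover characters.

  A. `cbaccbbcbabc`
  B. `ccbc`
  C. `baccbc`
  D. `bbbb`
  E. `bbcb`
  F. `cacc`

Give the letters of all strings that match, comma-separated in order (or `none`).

B, D, E

A → no match
B → match
C → no match
D → match
E → match
F → no match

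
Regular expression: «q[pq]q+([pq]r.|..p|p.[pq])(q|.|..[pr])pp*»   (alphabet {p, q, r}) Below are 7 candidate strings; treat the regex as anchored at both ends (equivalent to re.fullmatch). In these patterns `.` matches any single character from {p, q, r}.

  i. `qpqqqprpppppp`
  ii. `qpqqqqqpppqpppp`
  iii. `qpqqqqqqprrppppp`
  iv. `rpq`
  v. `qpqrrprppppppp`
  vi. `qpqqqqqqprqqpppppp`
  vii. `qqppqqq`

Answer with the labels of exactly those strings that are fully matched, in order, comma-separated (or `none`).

i → match
ii → match
iii → match
iv → no match — must start with `q`
v → match
vi → match
vii → no match

i, ii, iii, v, vi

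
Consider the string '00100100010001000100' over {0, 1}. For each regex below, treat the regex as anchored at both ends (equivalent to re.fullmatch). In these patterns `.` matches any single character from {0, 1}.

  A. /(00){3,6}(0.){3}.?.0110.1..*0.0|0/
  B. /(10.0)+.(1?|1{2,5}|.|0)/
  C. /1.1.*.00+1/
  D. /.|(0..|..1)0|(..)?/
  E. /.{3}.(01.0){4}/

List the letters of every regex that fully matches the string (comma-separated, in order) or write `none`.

E

A → no match
B → no match — must start with '10'
C → no match — must start with '1'
D → no match
E → match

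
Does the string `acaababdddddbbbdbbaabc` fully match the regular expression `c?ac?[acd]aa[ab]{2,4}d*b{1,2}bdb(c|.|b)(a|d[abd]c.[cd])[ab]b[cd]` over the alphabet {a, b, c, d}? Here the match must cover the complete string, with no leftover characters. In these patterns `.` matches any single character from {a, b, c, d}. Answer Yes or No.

Yes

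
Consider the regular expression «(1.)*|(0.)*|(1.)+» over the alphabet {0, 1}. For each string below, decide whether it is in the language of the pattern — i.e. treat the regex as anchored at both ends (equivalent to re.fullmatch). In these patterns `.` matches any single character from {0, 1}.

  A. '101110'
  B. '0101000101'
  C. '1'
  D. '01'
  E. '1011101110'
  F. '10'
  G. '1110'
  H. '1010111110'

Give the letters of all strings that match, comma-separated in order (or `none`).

A → match
B → match
C → no match
D → match
E → match
F → match
G → match
H → match

A, B, D, E, F, G, H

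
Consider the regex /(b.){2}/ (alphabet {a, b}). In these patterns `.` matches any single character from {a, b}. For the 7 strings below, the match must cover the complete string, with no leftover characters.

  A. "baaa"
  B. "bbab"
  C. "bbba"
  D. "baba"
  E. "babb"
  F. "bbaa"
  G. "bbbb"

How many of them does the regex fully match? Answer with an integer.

4

A → no match
B → no match
C → match
D → match
E → match
F → no match
G → match
Total matched: 4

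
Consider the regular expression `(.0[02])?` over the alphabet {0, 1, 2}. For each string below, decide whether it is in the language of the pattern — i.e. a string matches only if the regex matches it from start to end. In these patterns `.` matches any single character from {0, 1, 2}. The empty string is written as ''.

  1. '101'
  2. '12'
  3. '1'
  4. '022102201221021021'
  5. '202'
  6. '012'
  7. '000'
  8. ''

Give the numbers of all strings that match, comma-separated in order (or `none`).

1. '101' → no match
2. '12' → no match
3. '1' → no match
4 → no match
5. '202' → match
6. '012' → no match
7. '000' → match
8. '' → match

5, 7, 8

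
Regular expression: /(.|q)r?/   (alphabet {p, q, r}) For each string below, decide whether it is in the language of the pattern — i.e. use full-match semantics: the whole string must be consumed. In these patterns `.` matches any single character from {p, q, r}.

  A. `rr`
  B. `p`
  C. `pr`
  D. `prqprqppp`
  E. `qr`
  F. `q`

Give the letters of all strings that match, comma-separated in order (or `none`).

A. `rr` → match
B. `p` → match
C. `pr` → match
D. `prqprqppp` → no match
E. `qr` → match
F. `q` → match

A, B, C, E, F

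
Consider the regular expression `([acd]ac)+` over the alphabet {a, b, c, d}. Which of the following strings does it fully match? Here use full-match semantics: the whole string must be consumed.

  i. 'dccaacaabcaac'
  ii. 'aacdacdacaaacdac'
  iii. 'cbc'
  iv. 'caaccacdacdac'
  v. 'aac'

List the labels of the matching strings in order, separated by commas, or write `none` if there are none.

v

i → no match
ii → no match
iii → no match — must end with 'ac'
iv → no match
v → match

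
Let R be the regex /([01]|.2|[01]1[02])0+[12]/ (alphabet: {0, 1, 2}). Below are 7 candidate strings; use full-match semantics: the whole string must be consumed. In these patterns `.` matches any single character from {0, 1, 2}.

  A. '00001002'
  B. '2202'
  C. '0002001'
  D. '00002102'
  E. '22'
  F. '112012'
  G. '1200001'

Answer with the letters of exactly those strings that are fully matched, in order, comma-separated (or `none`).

B, G

A → no match
B → match
C → no match
D → no match
E → no match
F → no match
G → match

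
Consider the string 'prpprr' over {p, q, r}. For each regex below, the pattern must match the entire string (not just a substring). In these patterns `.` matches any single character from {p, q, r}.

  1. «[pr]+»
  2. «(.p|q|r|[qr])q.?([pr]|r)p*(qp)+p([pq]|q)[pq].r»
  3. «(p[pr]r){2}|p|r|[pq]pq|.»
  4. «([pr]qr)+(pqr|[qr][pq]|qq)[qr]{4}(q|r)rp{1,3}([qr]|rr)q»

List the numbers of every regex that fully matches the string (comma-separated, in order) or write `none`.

1 → match
2 → no match
3 → no match
4 → no match — must end with 'q'

1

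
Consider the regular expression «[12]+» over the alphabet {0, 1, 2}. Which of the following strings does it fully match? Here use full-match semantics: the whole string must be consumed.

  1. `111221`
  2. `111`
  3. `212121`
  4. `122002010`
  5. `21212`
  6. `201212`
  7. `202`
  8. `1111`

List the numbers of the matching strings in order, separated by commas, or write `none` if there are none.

1, 2, 3, 5, 8

1 → match
2 → match
3 → match
4 → no match
5 → match
6 → no match
7 → no match
8 → match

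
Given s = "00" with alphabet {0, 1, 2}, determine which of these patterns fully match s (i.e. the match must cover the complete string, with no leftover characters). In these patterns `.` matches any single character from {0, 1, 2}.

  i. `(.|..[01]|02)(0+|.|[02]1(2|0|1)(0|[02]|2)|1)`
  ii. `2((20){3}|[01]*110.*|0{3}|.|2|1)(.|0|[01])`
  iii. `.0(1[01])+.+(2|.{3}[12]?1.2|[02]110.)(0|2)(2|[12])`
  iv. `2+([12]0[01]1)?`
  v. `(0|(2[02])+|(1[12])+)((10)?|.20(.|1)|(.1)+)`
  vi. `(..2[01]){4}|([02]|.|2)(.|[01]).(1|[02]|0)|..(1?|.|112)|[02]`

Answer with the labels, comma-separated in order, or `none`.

i → match
ii → no match — must start with "2"
iii → no match
iv → no match — must start with "2"
v → no match
vi → match

i, vi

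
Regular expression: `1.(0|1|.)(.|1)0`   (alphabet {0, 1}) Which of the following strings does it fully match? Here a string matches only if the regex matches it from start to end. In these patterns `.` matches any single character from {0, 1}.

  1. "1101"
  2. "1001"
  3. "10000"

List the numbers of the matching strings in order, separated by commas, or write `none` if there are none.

3

1. "1101" → no match — must end with "0"
2. "1001" → no match — must end with "0"
3. "10000" → match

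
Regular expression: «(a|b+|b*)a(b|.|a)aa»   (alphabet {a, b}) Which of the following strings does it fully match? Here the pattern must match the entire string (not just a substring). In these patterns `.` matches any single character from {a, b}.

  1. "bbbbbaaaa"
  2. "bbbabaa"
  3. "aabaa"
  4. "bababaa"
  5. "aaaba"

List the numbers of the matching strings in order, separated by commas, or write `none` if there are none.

1. "bbbbbaaaa" → match
2. "bbbabaa" → match
3. "aabaa" → match
4. "bababaa" → no match
5. "aaaba" → no match — must end with "aa"

1, 2, 3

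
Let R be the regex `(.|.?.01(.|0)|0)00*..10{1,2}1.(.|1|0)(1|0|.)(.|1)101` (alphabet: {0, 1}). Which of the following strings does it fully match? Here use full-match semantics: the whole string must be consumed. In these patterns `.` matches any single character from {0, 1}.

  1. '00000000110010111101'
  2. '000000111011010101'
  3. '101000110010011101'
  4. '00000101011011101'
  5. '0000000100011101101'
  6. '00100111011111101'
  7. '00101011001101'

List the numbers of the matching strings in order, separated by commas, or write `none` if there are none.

1 → match
2 → match
3 → match
4 → match
5 → no match
6 → match
7 → match

1, 2, 3, 4, 6, 7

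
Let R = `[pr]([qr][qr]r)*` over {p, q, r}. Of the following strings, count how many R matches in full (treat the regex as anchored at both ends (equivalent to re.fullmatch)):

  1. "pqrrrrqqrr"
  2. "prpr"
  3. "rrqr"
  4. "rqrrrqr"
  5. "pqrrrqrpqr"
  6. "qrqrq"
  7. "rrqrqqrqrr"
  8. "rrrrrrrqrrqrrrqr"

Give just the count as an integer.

4

1 → no match
2 → no match
3 → match
4 → match
5 → no match
6 → no match
7 → match
8 → match
Total matched: 4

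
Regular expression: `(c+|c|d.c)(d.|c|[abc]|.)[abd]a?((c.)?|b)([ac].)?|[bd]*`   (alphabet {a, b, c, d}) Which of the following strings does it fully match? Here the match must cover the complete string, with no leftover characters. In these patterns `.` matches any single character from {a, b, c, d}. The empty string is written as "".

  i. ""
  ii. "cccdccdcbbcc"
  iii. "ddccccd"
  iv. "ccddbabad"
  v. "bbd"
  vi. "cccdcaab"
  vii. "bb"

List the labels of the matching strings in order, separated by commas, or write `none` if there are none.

i. "" → match
ii. "cccdccdcbbcc" → no match
iii. "ddccccd" → no match
iv. "ccddbabad" → match
v. "bbd" → match
vi. "cccdcaab" → match
vii. "bb" → match

i, iv, v, vi, vii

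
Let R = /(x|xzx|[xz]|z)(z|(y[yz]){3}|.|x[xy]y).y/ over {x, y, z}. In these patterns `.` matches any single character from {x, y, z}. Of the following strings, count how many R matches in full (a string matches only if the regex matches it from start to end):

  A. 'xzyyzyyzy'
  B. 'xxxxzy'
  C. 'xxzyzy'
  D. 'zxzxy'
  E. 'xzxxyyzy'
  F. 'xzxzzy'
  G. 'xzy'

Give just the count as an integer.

2

A → no match
B → no match
C → no match
D → no match
E → match
F → match
G → no match
Total matched: 2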